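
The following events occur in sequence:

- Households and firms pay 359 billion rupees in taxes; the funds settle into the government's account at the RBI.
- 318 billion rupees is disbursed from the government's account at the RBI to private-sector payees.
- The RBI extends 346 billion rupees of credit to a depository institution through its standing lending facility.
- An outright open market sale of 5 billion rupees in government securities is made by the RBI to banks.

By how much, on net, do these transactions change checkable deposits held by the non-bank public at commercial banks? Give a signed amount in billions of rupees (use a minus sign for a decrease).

-41 billion

RBI balance sheet:
  Assets:      Securities −5B, Loans to banks +346B
  Liabilities: Bank reserves +300B, Government deposits +41B
Commercial banking system:
  Assets:      Reserves at CB +300B, Securities +5B
  Liabilities: Checkable deposits −41B, Borrowings from CB +346B
So the change in checkable deposits held by the non-bank public at commercial banks is -41 billion.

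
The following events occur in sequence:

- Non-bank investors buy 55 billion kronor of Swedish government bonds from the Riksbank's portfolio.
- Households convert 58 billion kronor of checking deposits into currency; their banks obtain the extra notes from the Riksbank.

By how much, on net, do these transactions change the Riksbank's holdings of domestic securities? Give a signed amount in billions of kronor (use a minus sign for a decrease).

-55 billion

Riksbank balance sheet:
  Assets:      Securities −55B
  Liabilities: Bank reserves −113B, Currency in circulation +58B
Commercial banking system:
  Assets:      Reserves at CB −113B
  Liabilities: Checkable deposits −113B
So the change in the Riksbank's holdings of domestic securities is -55 billion.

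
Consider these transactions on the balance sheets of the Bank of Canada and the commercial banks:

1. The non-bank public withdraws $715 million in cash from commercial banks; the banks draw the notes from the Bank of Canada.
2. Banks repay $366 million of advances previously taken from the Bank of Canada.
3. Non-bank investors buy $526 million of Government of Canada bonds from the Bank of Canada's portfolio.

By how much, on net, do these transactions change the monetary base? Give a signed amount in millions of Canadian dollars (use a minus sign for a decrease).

Currency withdrawal $715 million: just a shift between currency and reserves — both are base money → 0.
Discount-window repayment $366 million: Bank of Canada balance sheet contracts → −$366M.
Asset sale (to non-banks) $526 million: Bank of Canada balance sheet contracts → −$526M.
Net: 0 − 366 − 526 = -$892 million.

-$892 million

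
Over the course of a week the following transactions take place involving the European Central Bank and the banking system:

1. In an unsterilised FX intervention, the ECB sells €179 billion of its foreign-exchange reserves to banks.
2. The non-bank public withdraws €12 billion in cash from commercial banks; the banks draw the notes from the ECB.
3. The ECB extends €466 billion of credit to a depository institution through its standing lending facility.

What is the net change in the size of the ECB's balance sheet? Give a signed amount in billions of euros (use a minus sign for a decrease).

+€287 billion

FX sale €179 billion: an ECB asset is shed → −€179B.
Currency withdrawal €12 billion: only the composition of liabilities changes → 0.
Discount-window loan €466 billion: an ECB asset is acquired → +€466B.
Net: −179 + 0 + 466 = +€287 billion.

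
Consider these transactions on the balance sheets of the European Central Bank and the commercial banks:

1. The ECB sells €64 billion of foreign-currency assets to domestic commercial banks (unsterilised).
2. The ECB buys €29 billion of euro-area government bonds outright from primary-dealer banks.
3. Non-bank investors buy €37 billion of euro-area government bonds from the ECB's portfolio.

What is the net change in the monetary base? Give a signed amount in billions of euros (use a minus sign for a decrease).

FX sale €64 billion: ECB balance sheet contracts → −€64B.
OMO purchase (from banks) €29 billion: ECB balance sheet expands → +€29B.
Asset sale (to non-banks) €37 billion: ECB balance sheet contracts → −€37B.
Net: −64 + 29 − 37 = -€72 billion.

-€72 billion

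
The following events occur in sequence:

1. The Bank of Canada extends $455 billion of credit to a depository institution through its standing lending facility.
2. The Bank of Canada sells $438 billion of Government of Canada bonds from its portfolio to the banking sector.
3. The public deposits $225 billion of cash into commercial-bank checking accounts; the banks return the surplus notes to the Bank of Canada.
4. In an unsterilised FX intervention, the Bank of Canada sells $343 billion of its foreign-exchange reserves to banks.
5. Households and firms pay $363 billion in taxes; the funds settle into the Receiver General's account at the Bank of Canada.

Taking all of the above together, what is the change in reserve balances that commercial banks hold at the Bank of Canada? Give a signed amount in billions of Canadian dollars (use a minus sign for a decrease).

-$464 billion

Discount-window loan $455 billion: the loan is credited to the bank's reserve account → +$455B.
OMO sale (to banks) $438 billion: the buying banks pay out of their reserve balances → −$438B.
Currency deposit $225 billion: returned notes are swapped for reserve credit → +$225B.
FX sale $343 billion: the buying banks pay out of their reserve balances → −$343B.
Government account inflow $363 billion: funds move from bank reserves into the government account → −$363B.
Net: 455 − 438 + 225 − 343 − 363 = -$464 billion.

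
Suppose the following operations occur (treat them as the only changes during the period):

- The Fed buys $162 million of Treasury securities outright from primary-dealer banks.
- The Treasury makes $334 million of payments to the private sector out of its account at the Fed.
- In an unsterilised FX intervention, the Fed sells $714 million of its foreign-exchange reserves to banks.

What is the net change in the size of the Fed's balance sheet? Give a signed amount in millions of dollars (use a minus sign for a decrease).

OMO purchase (from banks) $162 million: a Fed asset is acquired → +$162M.
Government spending $334 million: only the composition of liabilities changes → 0.
FX sale $714 million: a Fed asset is shed → −$714M.
Net: 162 + 0 − 714 = -$552 million.

-$552 million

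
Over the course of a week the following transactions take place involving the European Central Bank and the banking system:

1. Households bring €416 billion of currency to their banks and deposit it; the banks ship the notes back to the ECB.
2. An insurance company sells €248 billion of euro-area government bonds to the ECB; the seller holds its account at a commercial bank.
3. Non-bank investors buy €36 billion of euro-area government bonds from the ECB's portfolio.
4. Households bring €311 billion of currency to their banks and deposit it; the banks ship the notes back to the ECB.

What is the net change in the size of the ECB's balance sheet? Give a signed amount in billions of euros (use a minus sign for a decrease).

ECB balance sheet:
  Assets:      Securities +€212B
  Liabilities: Bank reserves +€939B, Currency in circulation −€727B
Commercial banking system:
  Assets:      Reserves at CB +€939B
  Liabilities: Checkable deposits +€939B
Change in total ECB assets = +€212 billion.

+€212 billion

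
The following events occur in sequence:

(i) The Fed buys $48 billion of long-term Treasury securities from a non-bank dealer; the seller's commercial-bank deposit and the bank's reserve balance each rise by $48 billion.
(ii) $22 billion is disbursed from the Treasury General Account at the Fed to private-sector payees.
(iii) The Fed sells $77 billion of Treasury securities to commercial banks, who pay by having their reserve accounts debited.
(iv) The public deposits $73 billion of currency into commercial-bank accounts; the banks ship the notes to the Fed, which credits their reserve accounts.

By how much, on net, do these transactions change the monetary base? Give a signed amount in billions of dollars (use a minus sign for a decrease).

-$7 billion

Asset purchase (from non-banks) $48 billion: Fed balance sheet expands → +$48B.
Government spending $22 billion: a non-base liability converts back to reserves → +$22B.
OMO sale (to banks) $77 billion: Fed balance sheet contracts → −$77B.
Currency deposit $73 billion: just a shift between currency and reserves — both are base money → 0.
Net: 48 + 22 − 77 + 0 = -$7 billion.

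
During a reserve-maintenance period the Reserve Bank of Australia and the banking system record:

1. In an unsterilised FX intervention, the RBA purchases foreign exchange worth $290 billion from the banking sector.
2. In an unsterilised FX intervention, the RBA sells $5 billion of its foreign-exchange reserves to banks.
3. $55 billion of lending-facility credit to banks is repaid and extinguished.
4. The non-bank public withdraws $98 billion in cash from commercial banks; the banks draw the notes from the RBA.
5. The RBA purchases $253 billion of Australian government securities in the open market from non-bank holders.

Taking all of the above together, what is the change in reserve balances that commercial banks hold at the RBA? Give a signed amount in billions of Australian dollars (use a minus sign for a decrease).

+$385 billion

FX purchase $290 billion: the RBA pays by crediting reserve accounts → +$290B.
FX sale $5 billion: the buying banks pay out of their reserve balances → −$5B.
Discount-window repayment $55 billion: repayment is debited from reserves → −$55B.
Currency withdrawal $98 billion: banks swap reserves for currency → −$98B.
Asset purchase (from non-banks) $253 billion: the RBA pays by crediting reserve accounts → +$253B.
Net: 290 − 5 − 55 − 98 + 253 = +$385 billion.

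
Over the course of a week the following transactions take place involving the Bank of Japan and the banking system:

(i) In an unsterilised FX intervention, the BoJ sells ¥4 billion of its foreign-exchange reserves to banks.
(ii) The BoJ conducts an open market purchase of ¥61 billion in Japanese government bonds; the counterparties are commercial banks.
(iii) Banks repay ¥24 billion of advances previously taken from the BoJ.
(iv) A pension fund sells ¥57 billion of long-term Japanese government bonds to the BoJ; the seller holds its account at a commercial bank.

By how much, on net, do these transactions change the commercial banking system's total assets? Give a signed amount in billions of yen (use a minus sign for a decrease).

+¥33 billion

FX sale ¥4 billion: just an asset swap on bank balance sheets → 0.
OMO purchase (from banks) ¥61 billion: just an asset swap on bank balance sheets → 0.
Discount-window repayment ¥24 billion: bank balance sheets shrink → −¥24B.
Asset purchase (from non-banks) ¥57 billion: bank balance sheets expand → +¥57B.
Net: 0 + 0 − 24 + 57 = +¥33 billion.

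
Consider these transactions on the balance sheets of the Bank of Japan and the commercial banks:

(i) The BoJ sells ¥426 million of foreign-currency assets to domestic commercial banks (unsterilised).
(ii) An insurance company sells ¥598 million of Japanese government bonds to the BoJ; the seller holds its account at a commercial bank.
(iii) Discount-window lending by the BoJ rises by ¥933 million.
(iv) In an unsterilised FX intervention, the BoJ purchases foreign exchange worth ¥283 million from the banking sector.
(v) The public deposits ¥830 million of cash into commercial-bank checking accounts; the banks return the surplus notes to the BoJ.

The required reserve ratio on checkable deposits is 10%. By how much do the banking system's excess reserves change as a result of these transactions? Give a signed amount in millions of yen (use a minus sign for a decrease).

FX sale ¥426 million: reserves −¥426M, deposits 0.
Asset purchase (from non-banks) ¥598 million: reserves +¥598M, deposits +¥598M.
Discount-window loan ¥933 million: reserves +¥933M, deposits 0.
FX purchase ¥283 million: reserves +¥283M, deposits 0.
Currency deposit ¥830 million: reserves +¥830M, deposits +¥830M.
Totals: Δreserves = +¥2218M, Δdeposits = +¥1428M.
Δrequired reserves = 10% × +¥1428M = +¥142.8M.
Δexcess reserves = Δreserves − Δrequired = +¥2218M − (+¥142.8M) = +¥2075.2 million.

+¥2075.2 million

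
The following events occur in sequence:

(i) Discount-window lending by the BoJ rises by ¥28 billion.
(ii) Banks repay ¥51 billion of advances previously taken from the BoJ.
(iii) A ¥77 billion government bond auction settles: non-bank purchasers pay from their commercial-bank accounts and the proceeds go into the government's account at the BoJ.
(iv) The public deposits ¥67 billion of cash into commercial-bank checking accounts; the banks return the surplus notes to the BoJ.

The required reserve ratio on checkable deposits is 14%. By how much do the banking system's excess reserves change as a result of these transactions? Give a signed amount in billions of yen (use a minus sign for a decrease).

-¥31.6 billion

Discount-window loan ¥28 billion: reserves +¥28B, deposits 0.
Discount-window repayment ¥51 billion: reserves −¥51B, deposits 0.
Government account inflow ¥77 billion: reserves −¥77B, deposits −¥77B.
Currency deposit ¥67 billion: reserves +¥67B, deposits +¥67B.
Totals: Δreserves = −¥33B, Δdeposits = −¥10B.
Δrequired reserves = 14% × −¥10B = −¥1.4B.
Δexcess reserves = Δreserves − Δrequired = −¥33B − (−¥1.4B) = -¥31.6 billion.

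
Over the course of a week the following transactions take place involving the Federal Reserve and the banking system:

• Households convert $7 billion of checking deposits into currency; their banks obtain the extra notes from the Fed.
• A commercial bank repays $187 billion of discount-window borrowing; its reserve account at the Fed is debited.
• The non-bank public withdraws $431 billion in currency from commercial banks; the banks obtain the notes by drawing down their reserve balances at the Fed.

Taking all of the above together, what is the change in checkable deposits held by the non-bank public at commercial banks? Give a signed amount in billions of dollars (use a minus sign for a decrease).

Fed balance sheet:
  Assets:      Loans to banks −$187B
  Liabilities: Bank reserves −$625B, Currency in circulation +$438B
Commercial banking system:
  Assets:      Reserves at CB −$625B
  Liabilities: Checkable deposits −$438B, Borrowings from CB −$187B
So the change in checkable deposits held by the non-bank public at commercial banks is -$438 billion.

-$438 billion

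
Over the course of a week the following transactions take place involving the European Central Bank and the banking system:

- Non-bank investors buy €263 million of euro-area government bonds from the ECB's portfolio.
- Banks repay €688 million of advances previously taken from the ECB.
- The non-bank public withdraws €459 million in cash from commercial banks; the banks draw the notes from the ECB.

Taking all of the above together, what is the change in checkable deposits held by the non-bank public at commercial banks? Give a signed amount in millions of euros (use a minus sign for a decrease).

Asset sale (to non-banks) €263 million: non-bank counterparties' bank balances fall → −€263M.
Discount-window repayment €688 million: the counterparty is a bank, so public deposits are unchanged → 0.
Currency withdrawal €459 million: non-bank counterparties' bank balances fall → −€459M.
Net: −263 + 0 − 459 = -€722 million.

-€722 million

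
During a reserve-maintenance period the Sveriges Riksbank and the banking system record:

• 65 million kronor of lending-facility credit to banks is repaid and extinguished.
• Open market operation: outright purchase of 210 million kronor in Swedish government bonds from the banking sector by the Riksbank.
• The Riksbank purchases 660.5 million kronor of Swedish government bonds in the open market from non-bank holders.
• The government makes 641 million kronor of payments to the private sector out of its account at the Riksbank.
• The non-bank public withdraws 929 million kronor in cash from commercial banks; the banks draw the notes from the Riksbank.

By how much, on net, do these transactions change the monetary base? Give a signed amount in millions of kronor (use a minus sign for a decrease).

+1446.5 million

Discount-window repayment 65 million kronor: Riksbank balance sheet contracts → −65M.
OMO purchase (from banks) 210 million kronor: Riksbank balance sheet expands → +210M.
Asset purchase (from non-banks) 660.5 million kronor: Riksbank balance sheet expands → +660.5M.
Government spending 641 million kronor: a non-base liability converts back to reserves → +641M.
Currency withdrawal 929 million kronor: just a shift between currency and reserves — both are base money → 0.
Net: −65 + 210 + 660.5 + 641 + 0 = +1446.5 million.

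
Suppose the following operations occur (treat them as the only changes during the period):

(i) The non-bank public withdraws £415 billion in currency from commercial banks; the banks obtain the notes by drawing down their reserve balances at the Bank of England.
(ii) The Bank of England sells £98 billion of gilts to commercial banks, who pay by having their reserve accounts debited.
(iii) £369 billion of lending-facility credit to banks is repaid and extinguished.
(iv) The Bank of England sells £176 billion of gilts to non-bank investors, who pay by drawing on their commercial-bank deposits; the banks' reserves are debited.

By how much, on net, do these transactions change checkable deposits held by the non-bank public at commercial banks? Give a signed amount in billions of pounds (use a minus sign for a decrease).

-£591 billion

Bank of England balance sheet:
  Assets:      Securities −£274B, Loans to banks −£369B
  Liabilities: Bank reserves −£1058B, Currency in circulation +£415B
Commercial banking system:
  Assets:      Reserves at CB −£1058B, Securities +£98B
  Liabilities: Checkable deposits −£591B, Borrowings from CB −£369B
So the change in checkable deposits held by the non-bank public at commercial banks is -£591 billion.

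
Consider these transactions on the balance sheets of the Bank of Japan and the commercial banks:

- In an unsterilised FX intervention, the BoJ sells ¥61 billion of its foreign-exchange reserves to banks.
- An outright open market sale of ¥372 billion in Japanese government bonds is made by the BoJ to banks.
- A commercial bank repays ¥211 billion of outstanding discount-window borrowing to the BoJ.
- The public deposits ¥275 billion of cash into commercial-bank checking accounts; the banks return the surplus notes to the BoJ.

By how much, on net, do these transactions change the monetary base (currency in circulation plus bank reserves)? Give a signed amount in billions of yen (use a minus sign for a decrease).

BoJ balance sheet:
  Assets:      Securities −¥372B, Loans to banks −¥211B, Foreign assets −¥61B
  Liabilities: Bank reserves −¥369B, Currency in circulation −¥275B
Monetary base = currency + reserves: −¥275B + (−¥369B) = -¥644 billion.

-¥644 billion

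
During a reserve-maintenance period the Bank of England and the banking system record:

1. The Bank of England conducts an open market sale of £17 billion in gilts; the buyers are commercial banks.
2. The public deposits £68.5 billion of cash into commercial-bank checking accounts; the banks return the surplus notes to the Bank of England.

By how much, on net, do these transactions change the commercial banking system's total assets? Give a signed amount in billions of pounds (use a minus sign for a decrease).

Bank of England balance sheet:
  Assets:      Securities −£17B
  Liabilities: Bank reserves +£51.5B, Currency in circulation −£68.5B
Commercial banking system:
  Assets:      Reserves at CB +£51.5B, Securities +£17B
  Liabilities: Checkable deposits +£68.5B
Change in total bank assets = +£68.5 billion.

+£68.5 billion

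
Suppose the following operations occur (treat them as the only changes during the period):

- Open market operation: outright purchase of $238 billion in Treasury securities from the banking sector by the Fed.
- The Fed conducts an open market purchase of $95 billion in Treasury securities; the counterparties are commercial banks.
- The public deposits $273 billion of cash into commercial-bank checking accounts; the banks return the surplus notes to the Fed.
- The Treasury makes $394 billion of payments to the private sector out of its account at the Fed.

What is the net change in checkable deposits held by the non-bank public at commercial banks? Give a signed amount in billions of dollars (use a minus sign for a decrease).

OMO purchase (from banks) $238 billion: the counterparty is a bank, so public deposits are unchanged → 0.
OMO purchase (from banks) $95 billion: the counterparty is a bank, so public deposits are unchanged → 0.
Currency deposit $273 billion: non-bank counterparties' bank balances rise → +$273B.
Government spending $394 billion: non-bank counterparties' bank balances rise → +$394B.
Net: 0 + 0 + 273 + 394 = +$667 billion.

+$667 billion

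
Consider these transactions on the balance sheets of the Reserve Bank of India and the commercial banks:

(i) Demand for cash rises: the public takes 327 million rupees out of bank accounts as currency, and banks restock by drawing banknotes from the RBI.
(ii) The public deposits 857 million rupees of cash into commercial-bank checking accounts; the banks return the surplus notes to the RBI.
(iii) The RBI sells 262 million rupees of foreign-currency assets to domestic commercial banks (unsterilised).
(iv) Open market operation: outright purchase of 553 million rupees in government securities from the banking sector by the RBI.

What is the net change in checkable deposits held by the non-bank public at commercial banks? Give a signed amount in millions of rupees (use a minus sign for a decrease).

Currency withdrawal 327 million rupees: non-bank counterparties' bank balances fall → −327M.
Currency deposit 857 million rupees: non-bank counterparties' bank balances rise → +857M.
FX sale 262 million rupees: the counterparty is a bank, so public deposits are unchanged → 0.
OMO purchase (from banks) 553 million rupees: the counterparty is a bank, so public deposits are unchanged → 0.
Net: −327 + 857 + 0 + 0 = +530 million.

+530 million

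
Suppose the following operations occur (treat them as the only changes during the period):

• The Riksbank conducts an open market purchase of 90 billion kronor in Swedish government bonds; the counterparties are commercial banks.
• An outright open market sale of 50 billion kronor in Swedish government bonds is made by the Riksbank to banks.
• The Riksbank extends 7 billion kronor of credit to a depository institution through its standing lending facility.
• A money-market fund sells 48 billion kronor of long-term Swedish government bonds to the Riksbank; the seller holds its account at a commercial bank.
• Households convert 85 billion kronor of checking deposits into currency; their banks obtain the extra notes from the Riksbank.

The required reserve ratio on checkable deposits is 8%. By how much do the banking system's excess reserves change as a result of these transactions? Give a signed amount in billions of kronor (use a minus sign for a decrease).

OMO purchase (from banks) 90 billion kronor: reserves +90B, deposits 0.
OMO sale (to banks) 50 billion kronor: reserves −50B, deposits 0.
Discount-window loan 7 billion kronor: reserves +7B, deposits 0.
Asset purchase (from non-banks) 48 billion kronor: reserves +48B, deposits +48B.
Currency withdrawal 85 billion kronor: reserves −85B, deposits −85B.
Totals: Δreserves = +10B, Δdeposits = −37B.
Δrequired reserves = 8% × −37B = −2.96B.
Δexcess reserves = Δreserves − Δrequired = +10B − (−2.96B) = +12.96 billion.

+12.96 billion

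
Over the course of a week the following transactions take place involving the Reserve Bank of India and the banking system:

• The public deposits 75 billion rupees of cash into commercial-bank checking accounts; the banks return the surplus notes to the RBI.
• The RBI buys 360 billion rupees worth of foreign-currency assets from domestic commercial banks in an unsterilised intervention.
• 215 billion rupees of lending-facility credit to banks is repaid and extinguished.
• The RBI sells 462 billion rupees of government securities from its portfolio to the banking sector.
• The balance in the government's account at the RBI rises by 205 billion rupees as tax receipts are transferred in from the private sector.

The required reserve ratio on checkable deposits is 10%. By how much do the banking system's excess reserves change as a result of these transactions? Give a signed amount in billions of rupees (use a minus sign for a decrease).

-434 billion

Currency deposit 75 billion rupees: reserves +75B, deposits +75B.
FX purchase 360 billion rupees: reserves +360B, deposits 0.
Discount-window repayment 215 billion rupees: reserves −215B, deposits 0.
OMO sale (to banks) 462 billion rupees: reserves −462B, deposits 0.
Government account inflow 205 billion rupees: reserves −205B, deposits −205B.
Totals: Δreserves = −447B, Δdeposits = −130B.
Δrequired reserves = 10% × −130B = −13B.
Δexcess reserves = Δreserves − Δrequired = −447B − (−13B) = -434 billion.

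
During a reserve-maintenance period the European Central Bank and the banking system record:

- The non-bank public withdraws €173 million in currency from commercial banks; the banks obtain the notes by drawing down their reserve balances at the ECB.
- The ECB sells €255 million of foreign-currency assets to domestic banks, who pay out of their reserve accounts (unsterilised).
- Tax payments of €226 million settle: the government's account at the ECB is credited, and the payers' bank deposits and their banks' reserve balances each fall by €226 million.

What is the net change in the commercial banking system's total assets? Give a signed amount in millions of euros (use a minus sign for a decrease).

-€399 million

ECB balance sheet:
  Assets:      Foreign assets −€255M
  Liabilities: Bank reserves −€654M, Currency in circulation +€173M, Government deposits +€226M
Commercial banking system:
  Assets:      Reserves at CB −€654M, Foreign assets +€255M
  Liabilities: Checkable deposits −€399M
Change in total bank assets = -€399 million.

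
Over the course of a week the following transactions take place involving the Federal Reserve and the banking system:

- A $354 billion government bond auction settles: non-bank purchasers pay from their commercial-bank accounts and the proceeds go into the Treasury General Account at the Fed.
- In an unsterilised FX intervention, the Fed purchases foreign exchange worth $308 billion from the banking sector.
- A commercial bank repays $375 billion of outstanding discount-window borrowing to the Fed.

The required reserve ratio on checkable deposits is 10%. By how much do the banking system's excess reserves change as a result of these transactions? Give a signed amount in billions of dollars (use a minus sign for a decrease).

-$385.6 billion

Government account inflow $354 billion: reserves −$354B, deposits −$354B.
FX purchase $308 billion: reserves +$308B, deposits 0.
Discount-window repayment $375 billion: reserves −$375B, deposits 0.
Totals: Δreserves = −$421B, Δdeposits = −$354B.
Δrequired reserves = 10% × −$354B = −$35.4B.
Δexcess reserves = Δreserves − Δrequired = −$421B − (−$35.4B) = -$385.6 billion.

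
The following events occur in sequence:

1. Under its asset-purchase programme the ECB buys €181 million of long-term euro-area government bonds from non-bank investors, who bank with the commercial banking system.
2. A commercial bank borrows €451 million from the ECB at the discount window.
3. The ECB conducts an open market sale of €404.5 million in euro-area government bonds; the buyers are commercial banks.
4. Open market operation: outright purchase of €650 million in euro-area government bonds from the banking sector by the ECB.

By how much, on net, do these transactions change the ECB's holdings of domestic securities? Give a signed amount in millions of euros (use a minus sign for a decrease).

+€426.5 million

Asset purchase (from non-banks) €181 million: securities added to the ECB's portfolio → +€181M.
Discount-window loan €451 million: the ECB's securities portfolio is untouched → 0.
OMO sale (to banks) €404.5 million: securities removed from the ECB's portfolio → −€404.5M.
OMO purchase (from banks) €650 million: securities added to the ECB's portfolio → +€650M.
Net: 181 + 0 − 404.5 + 650 = +€426.5 million.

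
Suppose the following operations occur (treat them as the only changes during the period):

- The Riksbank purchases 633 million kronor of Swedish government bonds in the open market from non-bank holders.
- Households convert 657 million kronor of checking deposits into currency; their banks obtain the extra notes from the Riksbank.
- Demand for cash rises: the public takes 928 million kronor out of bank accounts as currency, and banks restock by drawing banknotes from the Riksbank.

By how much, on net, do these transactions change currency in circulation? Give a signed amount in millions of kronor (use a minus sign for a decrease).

Asset purchase (from non-banks) 633 million kronor: no currency enters or leaves circulation → 0.
Currency withdrawal 657 million kronor: notes leave the central bank → +657M.
Currency withdrawal 928 million kronor: notes leave the central bank → +928M.
Net: 0 + 657 + 928 = +1585 million.

+1585 million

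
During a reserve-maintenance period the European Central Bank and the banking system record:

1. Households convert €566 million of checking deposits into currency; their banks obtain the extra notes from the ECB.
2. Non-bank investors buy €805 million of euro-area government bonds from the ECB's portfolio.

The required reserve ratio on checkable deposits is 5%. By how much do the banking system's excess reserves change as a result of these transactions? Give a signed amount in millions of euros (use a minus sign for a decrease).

Currency withdrawal €566 million: reserves −€566M, deposits −€566M.
Asset sale (to non-banks) €805 million: reserves −€805M, deposits −€805M.
Totals: Δreserves = −€1371M, Δdeposits = −€1371M.
Δrequired reserves = 5% × −€1371M = −€68.55M.
Δexcess reserves = Δreserves − Δrequired = −€1371M − (−€68.55M) = -€1302.45 million.

-€1302.45 million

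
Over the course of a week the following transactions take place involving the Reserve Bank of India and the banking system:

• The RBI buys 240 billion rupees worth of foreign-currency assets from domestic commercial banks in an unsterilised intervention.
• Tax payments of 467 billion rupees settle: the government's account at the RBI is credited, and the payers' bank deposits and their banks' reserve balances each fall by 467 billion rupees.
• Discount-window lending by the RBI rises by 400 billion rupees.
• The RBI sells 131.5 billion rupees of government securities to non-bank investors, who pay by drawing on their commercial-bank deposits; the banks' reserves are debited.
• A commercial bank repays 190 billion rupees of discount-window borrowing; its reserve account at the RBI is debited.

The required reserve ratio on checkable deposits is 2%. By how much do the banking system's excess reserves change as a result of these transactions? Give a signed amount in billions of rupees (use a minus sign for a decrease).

FX purchase 240 billion rupees: reserves +240B, deposits 0.
Government account inflow 467 billion rupees: reserves −467B, deposits −467B.
Discount-window loan 400 billion rupees: reserves +400B, deposits 0.
Asset sale (to non-banks) 131.5 billion rupees: reserves −131.5B, deposits −131.5B.
Discount-window repayment 190 billion rupees: reserves −190B, deposits 0.
Totals: Δreserves = −148.5B, Δdeposits = −598.5B.
Δrequired reserves = 2% × −598.5B = −11.97B.
Δexcess reserves = Δreserves − Δrequired = −148.5B − (−11.97B) = -136.53 billion.

-136.53 billion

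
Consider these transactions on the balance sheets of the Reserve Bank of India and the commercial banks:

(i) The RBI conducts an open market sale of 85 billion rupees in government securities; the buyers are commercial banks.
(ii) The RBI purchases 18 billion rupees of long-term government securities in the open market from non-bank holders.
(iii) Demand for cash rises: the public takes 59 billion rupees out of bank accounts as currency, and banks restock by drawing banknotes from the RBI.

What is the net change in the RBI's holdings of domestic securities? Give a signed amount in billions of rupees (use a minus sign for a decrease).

OMO sale (to banks) 85 billion rupees: securities removed from the RBI's portfolio → −85B.
Asset purchase (from non-banks) 18 billion rupees: securities added to the RBI's portfolio → +18B.
Currency withdrawal 59 billion rupees: the RBI's securities portfolio is untouched → 0.
Net: −85 + 18 + 0 = -67 billion.

-67 billion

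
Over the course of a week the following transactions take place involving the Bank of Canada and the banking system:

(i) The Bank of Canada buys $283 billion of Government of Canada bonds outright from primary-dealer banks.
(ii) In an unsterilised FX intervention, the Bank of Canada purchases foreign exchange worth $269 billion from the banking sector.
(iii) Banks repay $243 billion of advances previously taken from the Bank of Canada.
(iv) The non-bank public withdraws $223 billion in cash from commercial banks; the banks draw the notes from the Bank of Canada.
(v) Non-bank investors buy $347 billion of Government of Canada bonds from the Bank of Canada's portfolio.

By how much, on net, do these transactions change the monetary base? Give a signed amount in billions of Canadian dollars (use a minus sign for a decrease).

OMO purchase (from banks) $283 billion: Bank of Canada balance sheet expands → +$283B.
FX purchase $269 billion: Bank of Canada balance sheet expands → +$269B.
Discount-window repayment $243 billion: Bank of Canada balance sheet contracts → −$243B.
Currency withdrawal $223 billion: just a shift between currency and reserves — both are base money → 0.
Asset sale (to non-banks) $347 billion: Bank of Canada balance sheet contracts → −$347B.
Net: 283 + 269 − 243 + 0 − 347 = -$38 billion.

-$38 billion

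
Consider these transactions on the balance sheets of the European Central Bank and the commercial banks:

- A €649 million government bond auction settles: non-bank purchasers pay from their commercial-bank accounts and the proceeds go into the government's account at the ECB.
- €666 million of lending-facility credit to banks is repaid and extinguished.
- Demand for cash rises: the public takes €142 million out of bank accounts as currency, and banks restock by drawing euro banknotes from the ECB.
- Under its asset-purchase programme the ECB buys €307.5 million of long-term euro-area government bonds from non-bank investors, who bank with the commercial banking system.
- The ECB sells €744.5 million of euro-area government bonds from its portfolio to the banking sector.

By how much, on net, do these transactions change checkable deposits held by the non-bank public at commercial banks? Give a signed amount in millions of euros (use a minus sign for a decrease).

-€483.5 million

Government account inflow €649 million: non-bank counterparties' bank balances fall → −€649M.
Discount-window repayment €666 million: the counterparty is a bank, so public deposits are unchanged → 0.
Currency withdrawal €142 million: non-bank counterparties' bank balances fall → −€142M.
Asset purchase (from non-banks) €307.5 million: non-bank counterparties' bank balances rise → +€307.5M.
OMO sale (to banks) €744.5 million: the counterparty is a bank, so public deposits are unchanged → 0.
Net: −649 + 0 − 142 + 307.5 + 0 = -€483.5 million.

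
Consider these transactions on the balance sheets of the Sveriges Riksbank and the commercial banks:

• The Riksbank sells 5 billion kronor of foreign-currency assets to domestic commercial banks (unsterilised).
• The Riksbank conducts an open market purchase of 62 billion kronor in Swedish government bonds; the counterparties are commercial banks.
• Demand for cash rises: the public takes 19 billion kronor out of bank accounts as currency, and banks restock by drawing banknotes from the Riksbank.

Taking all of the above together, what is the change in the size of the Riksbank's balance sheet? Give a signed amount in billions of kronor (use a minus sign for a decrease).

+57 billion

Riksbank balance sheet:
  Assets:      Securities +62B, Foreign assets −5B
  Liabilities: Bank reserves +38B, Currency in circulation +19B
Commercial banking system:
  Assets:      Reserves at CB +38B, Securities −62B, Foreign assets +5B
  Liabilities: Checkable deposits −19B
Change in total Riksbank assets = +57 billion.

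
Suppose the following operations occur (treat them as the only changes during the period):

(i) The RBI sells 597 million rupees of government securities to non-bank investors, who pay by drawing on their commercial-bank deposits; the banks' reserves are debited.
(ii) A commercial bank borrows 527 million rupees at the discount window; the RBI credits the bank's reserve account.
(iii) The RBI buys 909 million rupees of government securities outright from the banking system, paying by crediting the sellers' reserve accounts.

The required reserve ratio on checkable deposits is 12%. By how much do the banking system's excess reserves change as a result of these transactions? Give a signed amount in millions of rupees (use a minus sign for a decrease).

Asset sale (to non-banks) 597 million rupees: reserves −597M, deposits −597M.
Discount-window loan 527 million rupees: reserves +527M, deposits 0.
OMO purchase (from banks) 909 million rupees: reserves +909M, deposits 0.
Totals: Δreserves = +839M, Δdeposits = −597M.
Δrequired reserves = 12% × −597M = −71.64M.
Δexcess reserves = Δreserves − Δrequired = +839M − (−71.64M) = +910.64 million.

+910.64 million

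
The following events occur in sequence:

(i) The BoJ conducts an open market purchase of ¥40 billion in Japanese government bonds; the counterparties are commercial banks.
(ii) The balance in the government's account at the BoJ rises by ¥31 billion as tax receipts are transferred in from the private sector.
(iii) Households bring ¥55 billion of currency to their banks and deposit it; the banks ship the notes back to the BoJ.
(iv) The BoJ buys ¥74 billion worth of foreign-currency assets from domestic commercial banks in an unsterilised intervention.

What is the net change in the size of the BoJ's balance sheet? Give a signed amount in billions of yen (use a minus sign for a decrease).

+¥114 billion

BoJ balance sheet:
  Assets:      Securities +¥40B, Foreign assets +¥74B
  Liabilities: Bank reserves +¥138B, Currency in circulation −¥55B, Government deposits +¥31B
Commercial banking system:
  Assets:      Reserves at CB +¥138B, Securities −¥40B, Foreign assets −¥74B
  Liabilities: Checkable deposits +¥24B
Change in total BoJ assets = +¥114 billion.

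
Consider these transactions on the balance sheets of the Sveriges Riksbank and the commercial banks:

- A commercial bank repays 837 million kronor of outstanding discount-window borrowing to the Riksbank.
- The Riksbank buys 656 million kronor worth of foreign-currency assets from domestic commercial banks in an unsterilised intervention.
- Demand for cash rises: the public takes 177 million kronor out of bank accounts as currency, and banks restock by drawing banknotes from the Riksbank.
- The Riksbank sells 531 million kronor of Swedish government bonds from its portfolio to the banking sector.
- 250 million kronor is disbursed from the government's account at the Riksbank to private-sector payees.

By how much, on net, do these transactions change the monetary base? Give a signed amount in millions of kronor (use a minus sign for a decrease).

-462 million

Riksbank balance sheet:
  Assets:      Securities −531M, Loans to banks −837M, Foreign assets +656M
  Liabilities: Bank reserves −639M, Currency in circulation +177M, Government deposits −250M
Commercial banking system:
  Assets:      Reserves at CB −639M, Securities +531M, Foreign assets −656M
  Liabilities: Checkable deposits +73M, Borrowings from CB −837M
Monetary base = currency + reserves: +177M + (−639M) = -462 million.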